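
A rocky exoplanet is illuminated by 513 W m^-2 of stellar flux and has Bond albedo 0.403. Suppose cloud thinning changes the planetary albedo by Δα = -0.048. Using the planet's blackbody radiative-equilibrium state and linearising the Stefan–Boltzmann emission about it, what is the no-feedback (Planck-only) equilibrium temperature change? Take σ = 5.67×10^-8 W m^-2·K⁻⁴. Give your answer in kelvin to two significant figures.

3.9 K

Unperturbed T_e = [513.0·(1−0.403)/(4σ)]^¼ = 191.7 K.
ΔF = −(S/4)Δα = −(513.0/4)×(-0.048) = 6.156 W m^-2.
The Planck feedback parameter is 4σT_e³ = 1.598 W m^-2/K.
ΔT₀ = ΔF/λ_P = 6.156/1.598 = 3.85 K.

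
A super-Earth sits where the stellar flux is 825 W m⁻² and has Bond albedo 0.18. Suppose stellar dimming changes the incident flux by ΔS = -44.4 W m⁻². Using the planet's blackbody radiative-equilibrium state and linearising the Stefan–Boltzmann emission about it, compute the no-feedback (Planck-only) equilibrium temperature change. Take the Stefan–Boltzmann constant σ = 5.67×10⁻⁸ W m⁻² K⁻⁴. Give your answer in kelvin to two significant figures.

Unperturbed T_e = [825.0·(1−0.18)/(4σ)]^¼ = 233.7 K.
TOA radiative forcing: ΔF = (1−α)ΔS/4 = 0.82·(-44.4)/4 = -9.102 W m⁻².
Linearising σT⁴ gives d(σT⁴)/dT = 4σT_e³ = 2.895 W m⁻² per K.
ΔT₀ = ΔF/λ_P = -9.102/2.895 = -3.14 K.

-3.1 K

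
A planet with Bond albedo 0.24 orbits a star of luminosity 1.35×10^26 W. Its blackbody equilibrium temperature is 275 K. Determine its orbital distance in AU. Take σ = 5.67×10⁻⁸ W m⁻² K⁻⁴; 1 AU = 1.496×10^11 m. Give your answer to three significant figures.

0.530 AU

Energy balance gives S = 4σT⁴/(1−α) = 1707 W m⁻².
From L = 4πd²S, d = √(1.35×10^26/(4π·1707)) = 7.934×10^10 m = 0.5303 AU.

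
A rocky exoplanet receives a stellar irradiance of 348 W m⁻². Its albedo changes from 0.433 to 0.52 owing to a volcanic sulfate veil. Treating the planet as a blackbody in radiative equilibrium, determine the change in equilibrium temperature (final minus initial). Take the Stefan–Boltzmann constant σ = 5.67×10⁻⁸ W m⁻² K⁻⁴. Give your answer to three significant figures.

Initial: T₁ = [S(1−0.433)/(4σ)]^(1/4) = 171.7 K.
After:  T₂ = [348.0·0.48/(4σ)]^(1/4) = 164.7 K.
ΔT = T₂ − T₁ = -7.005 K.

-7.01 K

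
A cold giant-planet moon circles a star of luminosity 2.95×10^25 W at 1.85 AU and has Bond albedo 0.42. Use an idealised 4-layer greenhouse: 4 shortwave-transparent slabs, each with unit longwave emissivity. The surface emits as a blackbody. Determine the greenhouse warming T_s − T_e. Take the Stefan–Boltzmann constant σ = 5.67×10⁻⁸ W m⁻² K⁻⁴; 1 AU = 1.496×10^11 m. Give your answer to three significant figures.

Orbital distance: d = 1.85 AU = 2.768×10^11 m.
Flux at the orbit: S = L/(4πd²) = 2.95×10^25/(4π·(2.77×10^11)²) = 30.65 W m⁻².
The effective emission temperature is T_e = [S(1−α)/(4σ)]^¼ = 94.09 K.
T_s = (N+1)^(1/4)·T_e = 140.7 K.
Warming: T_s − T_e = 46.61 K.

46.6 K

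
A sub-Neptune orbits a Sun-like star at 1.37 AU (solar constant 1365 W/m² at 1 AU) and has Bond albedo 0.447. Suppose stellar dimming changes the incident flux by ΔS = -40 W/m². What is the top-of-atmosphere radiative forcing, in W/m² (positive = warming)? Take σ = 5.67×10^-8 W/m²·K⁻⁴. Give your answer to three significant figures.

By the inverse-square law, S = 1365/1.37² = 727.3 W/m².
Only a fraction (1−α) is absorbed and it's spread over 4πR², so ΔF = (1−α)ΔS/4 = -5.530 W/m².

-5.53 W/m²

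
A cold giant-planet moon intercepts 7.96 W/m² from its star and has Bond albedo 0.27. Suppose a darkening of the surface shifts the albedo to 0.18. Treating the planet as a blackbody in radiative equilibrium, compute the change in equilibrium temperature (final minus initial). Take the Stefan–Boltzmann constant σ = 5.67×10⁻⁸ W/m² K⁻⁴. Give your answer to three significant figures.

Before: T₁ = [7.960·0.73/(4σ)]^(1/4) = 71.15 K.
After:  T₂ = [7.960·0.82/(4σ)]^(1/4) = 73.24 K.
Change: 73.24 − 71.15 = 2.098 K.

2.10 K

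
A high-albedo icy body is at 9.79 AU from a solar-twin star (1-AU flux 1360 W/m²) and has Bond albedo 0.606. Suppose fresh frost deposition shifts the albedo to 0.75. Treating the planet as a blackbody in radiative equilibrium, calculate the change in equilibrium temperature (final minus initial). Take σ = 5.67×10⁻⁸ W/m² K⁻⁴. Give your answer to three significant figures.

-7.57 K

By the inverse-square law, S = 1360/9.79² = 14.19 W/m².
Initial: T₁ = [S(1−0.606)/(4σ)]^(1/4) = 70.46 K.
After:  T₂ = [14.19·0.25/(4σ)]^(1/4) = 62.89 K.
Change: 62.89 − 70.46 = -7.574 K.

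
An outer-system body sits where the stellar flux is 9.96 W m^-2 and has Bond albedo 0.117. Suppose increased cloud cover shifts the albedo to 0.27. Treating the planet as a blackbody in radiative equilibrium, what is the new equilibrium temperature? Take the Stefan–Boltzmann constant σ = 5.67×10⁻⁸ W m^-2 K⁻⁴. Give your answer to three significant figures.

75.2 K

T₂ = [S(1−α₂)/(4σ)]^(1/4) = [9.960·0.73/(4σ)]^(1/4) = 75.25 K.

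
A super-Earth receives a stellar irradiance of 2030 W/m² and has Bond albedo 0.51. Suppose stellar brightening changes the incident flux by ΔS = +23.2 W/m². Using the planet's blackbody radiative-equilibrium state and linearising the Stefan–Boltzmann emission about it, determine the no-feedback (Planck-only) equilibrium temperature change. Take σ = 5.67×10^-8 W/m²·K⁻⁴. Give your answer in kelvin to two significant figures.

The baseline emission temperature is T_e = 257.3 K.
ΔF = Δ[S(1−α)]/4 = (1−0.51)·+23.2/4 = 2.842 W/m².
Linearising σT⁴ gives d(σT⁴)/dT = 4σT_e³ = 3.865 W/m² per K.
Hence the no-feedback warming is ΔF/(4σT_e³) = 0.735 K.

0.74 kelvin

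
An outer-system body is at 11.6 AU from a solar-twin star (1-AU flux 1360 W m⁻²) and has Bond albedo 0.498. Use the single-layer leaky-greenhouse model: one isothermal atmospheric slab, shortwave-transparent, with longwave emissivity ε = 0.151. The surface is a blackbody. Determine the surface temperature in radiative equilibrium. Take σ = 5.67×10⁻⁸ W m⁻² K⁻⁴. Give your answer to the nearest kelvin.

70 K

Flux at the orbit: S = 1360/(11.6)² = 10.11 W m⁻².
At the top of the atmosphere, σT_e⁴ = S(1−α)/4 = 1.268 W m⁻², giving T_e = 68.77 K.
Surface balance with a leaky layer gives σT_s⁴ = σT_e⁴·2/(2−ε), so T_s = T_e·[2/(2−0.151)]^(1/4) = 70.14 K.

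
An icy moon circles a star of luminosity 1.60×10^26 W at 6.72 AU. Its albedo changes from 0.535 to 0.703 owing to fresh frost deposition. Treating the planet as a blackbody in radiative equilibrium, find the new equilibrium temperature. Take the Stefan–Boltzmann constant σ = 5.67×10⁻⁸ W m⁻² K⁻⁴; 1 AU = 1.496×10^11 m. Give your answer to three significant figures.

d = 6.72 × 1.496×10^11 m = 1.005×10^12 m.
Flux at the orbit: S = L/(4πd²) = 1.60×10^26/(4π·(1.01×10^12)²) = 12.60 W m⁻².
New equilibrium: T₂ = [(1−0.703)·12.60/(4σ)]^(1/4) = 63.73 K.

63.7 kelvin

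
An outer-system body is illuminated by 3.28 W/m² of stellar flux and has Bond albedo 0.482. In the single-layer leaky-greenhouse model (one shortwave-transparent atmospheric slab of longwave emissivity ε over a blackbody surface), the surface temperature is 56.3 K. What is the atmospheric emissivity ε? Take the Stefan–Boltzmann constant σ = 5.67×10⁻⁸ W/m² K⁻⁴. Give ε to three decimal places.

Effective temperature: T_e = [S(1−α)/(4σ)]^(1/4) = 52.32 K.
Since (2−ε)/2 = (T_e/T_s)⁴ = 0.7456, ε = 0.5087.

0.509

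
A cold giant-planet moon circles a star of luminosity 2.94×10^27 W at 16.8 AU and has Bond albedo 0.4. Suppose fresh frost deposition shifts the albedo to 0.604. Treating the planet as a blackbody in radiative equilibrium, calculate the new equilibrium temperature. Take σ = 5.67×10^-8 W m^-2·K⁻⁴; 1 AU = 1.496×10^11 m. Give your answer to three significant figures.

Orbital distance: d = 16.8 AU = 2.513×10^12 m.
S = L/(4πd²) = 37.04 W m^-2.
T₂ = [S(1−α₂)/(4σ)]^(1/4) = [37.04·0.396/(4σ)]^(1/4) = 89.68 K.

89.7 K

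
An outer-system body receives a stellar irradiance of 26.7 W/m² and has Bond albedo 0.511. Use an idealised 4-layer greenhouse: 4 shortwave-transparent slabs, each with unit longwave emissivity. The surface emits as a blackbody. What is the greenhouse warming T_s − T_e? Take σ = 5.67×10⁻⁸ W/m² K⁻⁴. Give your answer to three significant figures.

Top-of-atmosphere balance: σT_e⁴ = S(1−α)/4 = 3.264 W/m² → T_e = 87.11 K.
Surface: T_s = (5)^¼·T_e = 130.3 K.
Warming: T_s − T_e = 43.15 K.

43.1 K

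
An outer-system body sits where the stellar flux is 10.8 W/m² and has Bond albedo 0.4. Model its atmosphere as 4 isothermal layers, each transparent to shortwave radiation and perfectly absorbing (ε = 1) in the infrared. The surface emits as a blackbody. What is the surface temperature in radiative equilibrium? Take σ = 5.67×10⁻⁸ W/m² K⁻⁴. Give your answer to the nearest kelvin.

109 K

OLR = S(1−α)/4 = 1.620 W/m²; the top layer radiates at T_e = 73.11 K.
With N = 4 opaque layers, T_s = (N+1)^(1/4)·T_e = 5^(1/4)·73.11 = 109.3 K.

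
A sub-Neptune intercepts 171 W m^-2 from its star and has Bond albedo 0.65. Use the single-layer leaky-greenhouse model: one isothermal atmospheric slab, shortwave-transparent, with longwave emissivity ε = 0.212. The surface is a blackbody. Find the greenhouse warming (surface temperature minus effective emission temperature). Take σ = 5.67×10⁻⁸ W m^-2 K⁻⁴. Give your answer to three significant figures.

Effective emission temperature (TOA balance): σT_e⁴ = S(1−α)/4 = 14.96 W m^-2 → T_e = 127.5 K.
For a single slab of emissivity ε, T_s⁴ = 2T_e⁴/(2−ε); thus T_s = 127.5·(1.119)^(1/4) = 131.1 K.
T_s − T_e = 131.1 − 127.5 = 3.621 K.

3.62 K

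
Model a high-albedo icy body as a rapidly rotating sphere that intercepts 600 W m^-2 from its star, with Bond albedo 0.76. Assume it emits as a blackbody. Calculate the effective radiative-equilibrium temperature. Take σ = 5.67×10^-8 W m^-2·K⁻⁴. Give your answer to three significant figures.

Absorbed flux (global mean): S(1−α)/4 = 600.0·0.24/4 = 36.00 W m^-2.
Balancing against σT⁴: T = (36.00/5.67×10⁻⁸)^(1/4) = 158.7 K.

159 K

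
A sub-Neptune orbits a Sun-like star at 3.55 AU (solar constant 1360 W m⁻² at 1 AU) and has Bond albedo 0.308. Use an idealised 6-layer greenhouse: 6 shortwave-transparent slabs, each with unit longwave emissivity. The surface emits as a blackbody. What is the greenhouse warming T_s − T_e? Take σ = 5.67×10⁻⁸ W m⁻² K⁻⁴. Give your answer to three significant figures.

84.4 K

Flux at the orbit: S = 1360/(3.55)² = 107.9 W m⁻².
The effective emission temperature is T_e = [S(1−α)/(4σ)]^¼ = 134.7 K.
T_s = (N+1)^(1/4)·T_e = 219.1 K.
Warming: T_s − T_e = 84.40 K.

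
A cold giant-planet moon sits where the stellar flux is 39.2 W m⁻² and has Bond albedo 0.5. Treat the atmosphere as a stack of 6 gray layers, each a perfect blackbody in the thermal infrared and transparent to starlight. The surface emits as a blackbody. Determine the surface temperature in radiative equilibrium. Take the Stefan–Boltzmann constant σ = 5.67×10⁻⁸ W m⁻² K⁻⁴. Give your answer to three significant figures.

The effective emission temperature is T_e = [S(1−α)/(4σ)]^¼ = 96.42 K.
Layer-by-layer balance gives σT_s⁴ = (N+1)σT_e⁴, so T_s = 7^¼·96.42 = 156.8 K.

157 kelvin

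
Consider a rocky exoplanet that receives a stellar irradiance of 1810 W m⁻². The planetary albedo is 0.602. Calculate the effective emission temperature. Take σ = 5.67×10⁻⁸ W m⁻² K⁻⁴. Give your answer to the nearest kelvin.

237 K

Absorbed flux (global mean): S(1−α)/4 = 1810·0.398/4 = 180.1 W m⁻².
In equilibrium σT⁴ equals this, so T = 237.4 K.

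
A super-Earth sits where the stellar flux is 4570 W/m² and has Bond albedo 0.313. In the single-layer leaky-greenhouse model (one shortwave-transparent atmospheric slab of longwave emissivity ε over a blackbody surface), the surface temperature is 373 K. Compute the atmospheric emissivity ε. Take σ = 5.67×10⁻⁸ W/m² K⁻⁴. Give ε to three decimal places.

0.570

Effective temperature: T_e = [S(1−α)/(4σ)]^(1/4) = 343.0 K.
T_s⁴ = T_e⁴·2/(2−ε) → ε = 2 − 2(T_e/T_s)⁴ = 2 − 2·(343.0/373)⁴ = 0.5697.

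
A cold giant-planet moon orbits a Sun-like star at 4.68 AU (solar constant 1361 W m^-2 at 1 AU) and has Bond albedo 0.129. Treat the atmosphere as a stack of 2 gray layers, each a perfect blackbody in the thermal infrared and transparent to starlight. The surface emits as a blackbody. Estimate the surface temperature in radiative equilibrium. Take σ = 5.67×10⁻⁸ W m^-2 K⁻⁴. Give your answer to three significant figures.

By the inverse-square law, S = 1361/4.68² = 62.14 W m^-2.
The effective emission temperature is T_e = [S(1−α)/(4σ)]^¼ = 124.3 K.
With N = 2 opaque layers, T_s = (N+1)^(1/4)·T_e = 3^(1/4)·124.3 = 163.6 K.

164 K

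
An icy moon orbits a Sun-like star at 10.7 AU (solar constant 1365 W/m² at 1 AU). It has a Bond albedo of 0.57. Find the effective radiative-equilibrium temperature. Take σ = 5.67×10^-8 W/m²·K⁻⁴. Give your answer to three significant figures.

Irradiance scales as 1/d², so S = 1365 W/m² × (1/10.7)² = 11.92 W/m².
The planet absorbs (1−α)S over its disc πR² and re-emits over 4πR², so the mean absorbed flux is (1−0.57)·11.92/4 = 1.282 W/m².
Balancing against σT⁴: T = (1.282/5.67×10⁻⁸)^(1/4) = 68.95 K.

69.0 K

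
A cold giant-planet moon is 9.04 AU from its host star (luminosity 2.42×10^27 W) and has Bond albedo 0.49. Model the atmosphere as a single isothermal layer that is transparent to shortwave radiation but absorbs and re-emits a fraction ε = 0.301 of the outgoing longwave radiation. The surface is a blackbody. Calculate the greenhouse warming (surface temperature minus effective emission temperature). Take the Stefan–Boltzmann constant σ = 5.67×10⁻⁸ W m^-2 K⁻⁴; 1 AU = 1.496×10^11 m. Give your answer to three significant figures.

5.16 K

Orbital distance: d = 9.04 AU = 1.352×10^12 m.
Flux at the orbit: S = L/(4πd²) = 2.42×10^27/(4π·(1.35×10^12)²) = 105.3 W m^-2.
The planet radiates to space at T_e = [S(1−α)/(4σ)]^(1/4) = 124.0 K.
For a single slab of emissivity ε, T_s⁴ = 2T_e⁴/(2−ε); thus T_s = 124.0·(1.177)^(1/4) = 129.2 K.
Greenhouse warming: T_s − T_e = 5.163 K.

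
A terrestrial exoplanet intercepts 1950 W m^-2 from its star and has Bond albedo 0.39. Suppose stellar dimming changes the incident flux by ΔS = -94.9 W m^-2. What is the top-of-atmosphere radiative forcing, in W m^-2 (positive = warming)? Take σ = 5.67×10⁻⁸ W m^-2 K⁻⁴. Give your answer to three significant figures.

TOA radiative forcing: ΔF = (1−α)ΔS/4 = 0.61·(-94.9)/4 = -14.47 W m^-2.

-14.5 W m^-2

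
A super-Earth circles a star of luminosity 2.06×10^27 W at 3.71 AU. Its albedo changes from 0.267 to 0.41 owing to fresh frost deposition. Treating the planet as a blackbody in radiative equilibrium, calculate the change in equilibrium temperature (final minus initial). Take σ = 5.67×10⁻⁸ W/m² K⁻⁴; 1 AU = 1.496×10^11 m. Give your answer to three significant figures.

-10.8 K

Orbital distance: d = 3.71 AU = 5.550×10^11 m.
S = L/(4πd²) = 532.2 W/m².
Initial: T₁ = [S(1−0.267)/(4σ)]^(1/4) = 203.6 K.
With α = 0.41, T₂ = 192.9 K.
ΔT = T₂ − T₁ = -10.75 K.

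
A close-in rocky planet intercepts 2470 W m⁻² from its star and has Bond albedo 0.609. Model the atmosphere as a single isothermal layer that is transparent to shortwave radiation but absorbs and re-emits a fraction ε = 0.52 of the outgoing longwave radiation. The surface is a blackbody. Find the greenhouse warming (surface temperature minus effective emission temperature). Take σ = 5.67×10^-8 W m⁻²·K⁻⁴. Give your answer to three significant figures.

20.0 kelvin

Effective emission temperature (TOA balance): σT_e⁴ = S(1−α)/4 = 241.4 W m⁻² → T_e = 255.5 K.
Surface balance with a leaky layer gives σT_s⁴ = σT_e⁴·2/(2−ε), so T_s = T_e·[2/(2−0.52)]^(1/4) = 275.4 K.
Greenhouse warming: T_s − T_e = 19.97 K.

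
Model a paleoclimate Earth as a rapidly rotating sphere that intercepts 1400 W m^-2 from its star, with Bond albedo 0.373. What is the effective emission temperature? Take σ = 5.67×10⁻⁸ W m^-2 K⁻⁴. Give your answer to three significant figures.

The planet absorbs (1−α)S over its disc πR² and re-emits over 4πR², so the mean absorbed flux is (1−0.373)·1400/4 = 219.4 W m^-2.
Balancing against σT⁴: T = (219.4/5.67×10⁻⁸)^(1/4) = 249.4 K.

249 K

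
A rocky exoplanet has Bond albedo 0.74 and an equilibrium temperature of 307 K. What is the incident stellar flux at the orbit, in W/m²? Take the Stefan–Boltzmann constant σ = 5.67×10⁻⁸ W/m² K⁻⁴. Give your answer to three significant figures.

7750 W/m²

From S(1−α)/4 = σT⁴: S = 4σT⁴/(1−α).
The emitted flux is σT⁴ = 503.7 W/m².
S = 4·503.7/0.26 = 7749 W/m².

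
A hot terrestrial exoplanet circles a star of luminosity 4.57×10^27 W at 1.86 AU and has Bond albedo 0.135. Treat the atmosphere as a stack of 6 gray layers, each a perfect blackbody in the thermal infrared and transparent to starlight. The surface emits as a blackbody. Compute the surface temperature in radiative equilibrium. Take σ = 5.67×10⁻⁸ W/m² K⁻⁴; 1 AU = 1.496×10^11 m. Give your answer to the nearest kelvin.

595 K

Orbital distance: d = 1.86 AU = 2.783×10^11 m.
S = L/(4πd²) = 4697 W/m².
OLR = S(1−α)/4 = 1016 W/m²; the top layer radiates at T_e = 365.8 K.
For an N-layer opaque stack, T_s⁴ = (N+1)T_e⁴, hence T_s = (7)^(1/4)×365.8 K = 595.1 K.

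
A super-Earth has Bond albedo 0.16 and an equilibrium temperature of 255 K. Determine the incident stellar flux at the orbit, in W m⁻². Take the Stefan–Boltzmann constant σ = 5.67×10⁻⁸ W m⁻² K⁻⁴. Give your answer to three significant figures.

1140 W m⁻²

From S(1−α)/4 = σT⁴: S = 4σT⁴/(1−α).
σT⁴ = 5.67×10⁻⁸·(255)⁴ = 239.7 W m⁻².
So S = 4×239.7/(1−0.16) = 1142 W m⁻².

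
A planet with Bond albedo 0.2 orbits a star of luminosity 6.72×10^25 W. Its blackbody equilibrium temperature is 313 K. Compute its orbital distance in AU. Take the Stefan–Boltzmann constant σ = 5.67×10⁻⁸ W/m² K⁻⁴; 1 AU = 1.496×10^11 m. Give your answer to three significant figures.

Required flux: S = 4σT⁴/(1−α) = 2721 W/m².
From L = 4πd²S, d = √(6.72×10^25/(4π·2721)) = 4.433×10^10 m = 0.2963 AU.

0.296 AU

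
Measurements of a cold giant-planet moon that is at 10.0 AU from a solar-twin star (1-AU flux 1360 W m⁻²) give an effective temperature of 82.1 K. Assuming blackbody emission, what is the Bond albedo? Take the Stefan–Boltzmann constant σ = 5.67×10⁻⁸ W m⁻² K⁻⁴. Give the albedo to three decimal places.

0.242

By the inverse-square law, S = 1360/10.0² = 13.60 W m⁻².
Rearranging the radiative balance, α = 1 − 4σT⁴/S.
4σT⁴ = 4·5.67×10⁻⁸·(82.1)⁴ = 10.30 W m⁻².
1−α = 10.30/13.60 = 0.7577, so α = 0.2423.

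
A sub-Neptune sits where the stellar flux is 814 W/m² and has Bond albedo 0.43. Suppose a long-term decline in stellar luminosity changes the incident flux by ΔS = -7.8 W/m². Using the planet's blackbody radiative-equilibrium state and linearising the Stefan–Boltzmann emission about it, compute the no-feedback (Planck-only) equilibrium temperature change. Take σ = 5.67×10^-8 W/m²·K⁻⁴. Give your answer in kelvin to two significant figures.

-0.51 kelvin

Unperturbed T_e = [814.0·(1−0.43)/(4σ)]^¼ = 212.7 K.
TOA radiative forcing: ΔF = (1−α)ΔS/4 = 0.57·(-7.8)/4 = -1.112 W/m².
Planck response: λ_P = 4σT_e³ = 4·5.67×10⁻⁸·(212.7)³ = 2.182 W/m²/K.
ΔT₀ = ΔF/λ_P = -1.112/2.182 = -0.509 K.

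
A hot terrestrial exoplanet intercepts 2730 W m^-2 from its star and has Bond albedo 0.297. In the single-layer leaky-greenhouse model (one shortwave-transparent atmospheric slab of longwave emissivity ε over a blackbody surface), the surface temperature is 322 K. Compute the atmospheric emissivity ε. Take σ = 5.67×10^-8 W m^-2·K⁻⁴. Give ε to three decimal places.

First, T_e = [2730·(1−0.297)/(4σ)]^(1/4) = 303.3 K.
Inverting T_s⁴ = 2T_e⁴/(2−ε): (T_e/T_s)⁴ = 0.7871, so ε = 2(1 − 0.7871) = 0.4257.

0.426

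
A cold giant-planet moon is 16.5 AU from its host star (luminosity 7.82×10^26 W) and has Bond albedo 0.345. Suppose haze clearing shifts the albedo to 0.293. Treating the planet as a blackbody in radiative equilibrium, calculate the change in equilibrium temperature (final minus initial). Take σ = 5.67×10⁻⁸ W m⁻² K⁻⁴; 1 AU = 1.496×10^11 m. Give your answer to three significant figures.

Orbital distance: d = 16.5 AU = 2.468×10^12 m.
Spreading L over a sphere of radius d: S = 7.82×10^26/(4π·2.47×10^12²) = 10.21 W m⁻².
With α = 0.345, T₁ = 73.70 K.
After:  T₂ = [10.21·0.707/(4σ)]^(1/4) = 75.12 K.
Change: 75.12 − 73.70 = 1.421 K.

1.42 kelvin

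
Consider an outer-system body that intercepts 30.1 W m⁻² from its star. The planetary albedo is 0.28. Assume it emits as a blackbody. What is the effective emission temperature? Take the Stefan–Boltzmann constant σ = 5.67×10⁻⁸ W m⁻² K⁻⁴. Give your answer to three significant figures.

98.9 K

Averaging over the sphere, the absorbed flux is S(1−α)/4 = 5.418 W m⁻².
Set σT⁴ = 5.418 → T = (5.418/σ)^(1/4) = 98.87 K.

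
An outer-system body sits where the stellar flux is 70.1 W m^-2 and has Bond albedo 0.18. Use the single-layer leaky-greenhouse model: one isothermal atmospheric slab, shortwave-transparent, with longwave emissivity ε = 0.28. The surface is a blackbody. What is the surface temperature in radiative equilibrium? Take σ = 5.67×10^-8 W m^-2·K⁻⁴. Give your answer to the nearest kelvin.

131 K

The planet radiates to space at T_e = [S(1−α)/(4σ)]^(1/4) = 126.2 K.
For a single slab of emissivity ε, T_s⁴ = 2T_e⁴/(2−ε); thus T_s = 126.2·(1.163)^(1/4) = 131.0 K.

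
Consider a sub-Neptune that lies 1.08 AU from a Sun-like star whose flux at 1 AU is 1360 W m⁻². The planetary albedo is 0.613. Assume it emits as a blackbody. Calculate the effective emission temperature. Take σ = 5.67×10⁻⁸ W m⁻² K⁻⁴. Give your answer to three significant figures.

Flux at the orbit: S = 1360/(1.08)² = 1166 W m⁻².
Averaging over the sphere, the absorbed flux is S(1−α)/4 = 112.8 W m⁻².
Balancing against σT⁴: T = (112.8/5.67×10⁻⁸)^(1/4) = 211.2 K.

211 kelvin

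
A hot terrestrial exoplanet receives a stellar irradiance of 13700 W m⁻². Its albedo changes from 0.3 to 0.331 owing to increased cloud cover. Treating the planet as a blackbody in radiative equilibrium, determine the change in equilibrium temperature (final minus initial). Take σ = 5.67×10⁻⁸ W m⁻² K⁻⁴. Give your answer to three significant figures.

-5.11 kelvin

Before: T₁ = [13700·0.7/(4σ)]^(1/4) = 453.5 K.
With α = 0.331, T₂ = 448.4 K.
ΔT = T₂ − T₁ = -5.106 K.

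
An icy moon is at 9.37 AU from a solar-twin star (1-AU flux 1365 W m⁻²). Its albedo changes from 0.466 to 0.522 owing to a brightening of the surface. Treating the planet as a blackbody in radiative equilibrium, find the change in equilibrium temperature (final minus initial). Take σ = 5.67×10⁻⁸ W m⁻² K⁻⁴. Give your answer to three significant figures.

-2.12 K

Irradiance scales as 1/d², so S = 1365 W m⁻² × (1/9.37)² = 15.55 W m⁻².
Before: T₁ = [15.55·0.534/(4σ)]^(1/4) = 77.78 K.
Final:   T₂ = [S(1−0.522)/(4σ)]^(1/4) = 75.66 K.
ΔT = T₂ − T₁ = -2.125 K.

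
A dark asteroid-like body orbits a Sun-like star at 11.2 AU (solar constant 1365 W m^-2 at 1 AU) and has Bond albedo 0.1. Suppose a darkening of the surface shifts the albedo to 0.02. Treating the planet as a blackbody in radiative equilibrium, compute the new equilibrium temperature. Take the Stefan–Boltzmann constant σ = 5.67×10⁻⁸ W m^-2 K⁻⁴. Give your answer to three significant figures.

Irradiance scales as 1/d², so S = 1365 W m^-2 × (1/11.2)² = 10.88 W m^-2.
New equilibrium: T₂ = [(1−0.02)·10.88/(4σ)]^(1/4) = 82.81 K.

82.8 K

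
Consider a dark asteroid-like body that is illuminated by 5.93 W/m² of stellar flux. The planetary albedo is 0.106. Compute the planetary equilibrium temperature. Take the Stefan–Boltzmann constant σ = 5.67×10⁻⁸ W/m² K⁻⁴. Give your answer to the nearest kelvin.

70 K

Averaging over the sphere, the absorbed flux is S(1−α)/4 = 1.325 W/m².
Set σT⁴ = 1.325 → T = (1.325/σ)^(1/4) = 69.53 K.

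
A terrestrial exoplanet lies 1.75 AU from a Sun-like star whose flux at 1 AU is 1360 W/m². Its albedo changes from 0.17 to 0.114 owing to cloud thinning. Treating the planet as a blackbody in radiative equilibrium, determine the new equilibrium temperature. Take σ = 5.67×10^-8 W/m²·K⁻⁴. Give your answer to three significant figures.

204 kelvin

Irradiance scales as 1/d², so S = 1360 W/m² × (1/1.75)² = 444.1 W/m².
T₂ = [S(1−α₂)/(4σ)]^(1/4) = [444.1·0.886/(4σ)]^(1/4) = 204.1 K.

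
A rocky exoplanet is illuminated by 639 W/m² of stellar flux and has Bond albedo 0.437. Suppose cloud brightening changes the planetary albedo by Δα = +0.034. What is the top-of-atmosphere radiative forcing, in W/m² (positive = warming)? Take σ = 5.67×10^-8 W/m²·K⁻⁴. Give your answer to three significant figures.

-5.43 W/m²

The change in absorbed flux is Δ[S(1−α)/4] = −SΔα/4 = -5.432 W/m².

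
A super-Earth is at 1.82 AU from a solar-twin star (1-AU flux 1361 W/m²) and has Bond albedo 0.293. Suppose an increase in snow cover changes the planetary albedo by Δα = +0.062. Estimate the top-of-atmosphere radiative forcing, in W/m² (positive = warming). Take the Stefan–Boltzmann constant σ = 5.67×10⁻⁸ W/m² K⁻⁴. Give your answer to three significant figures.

Flux at the orbit: S = 1361/(1.82)² = 410.9 W/m².
The change in absorbed flux is Δ[S(1−α)/4] = −SΔα/4 = -6.369 W/m².

-6.37 W/m²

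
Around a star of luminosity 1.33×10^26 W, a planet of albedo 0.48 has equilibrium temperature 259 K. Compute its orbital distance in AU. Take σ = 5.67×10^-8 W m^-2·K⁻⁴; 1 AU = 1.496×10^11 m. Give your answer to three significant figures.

0.491 AU

Energy balance gives S = 4σT⁴/(1−α) = 1963 W m^-2.
From L = 4πd²S, d = √(1.33×10^26/(4π·1963)) = 7.343×10^10 m = 0.4909 AU.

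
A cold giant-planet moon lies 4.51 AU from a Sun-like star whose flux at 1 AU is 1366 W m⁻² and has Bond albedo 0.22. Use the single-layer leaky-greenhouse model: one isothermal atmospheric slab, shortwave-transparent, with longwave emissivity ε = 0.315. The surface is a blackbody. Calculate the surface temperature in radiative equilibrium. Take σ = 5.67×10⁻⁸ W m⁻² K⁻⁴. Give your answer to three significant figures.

By the inverse-square law, S = 1366/4.51² = 67.16 W m⁻².
The planet radiates to space at T_e = [S(1−α)/(4σ)]^(1/4) = 123.3 K.
For a single slab of emissivity ε, T_s⁴ = 2T_e⁴/(2−ε); thus T_s = 123.3·(1.187)^(1/4) = 128.7 K.

129 kelvin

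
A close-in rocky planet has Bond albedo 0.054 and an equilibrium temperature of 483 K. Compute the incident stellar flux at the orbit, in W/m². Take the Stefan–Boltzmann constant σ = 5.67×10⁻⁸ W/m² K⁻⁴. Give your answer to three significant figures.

Invert the energy balance for S: S = 4σT⁴/(1−α).
σT⁴ = 5.67×10⁻⁸·(483)⁴ = 3086 W/m².
So S = 4×3086/(1−0.054) = 13050 W/m².

13000 W/m²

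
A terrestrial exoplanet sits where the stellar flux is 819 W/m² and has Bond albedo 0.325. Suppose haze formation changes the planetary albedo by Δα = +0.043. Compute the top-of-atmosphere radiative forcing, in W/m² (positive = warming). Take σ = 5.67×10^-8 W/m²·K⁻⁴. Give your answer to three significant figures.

The change in absorbed flux is Δ[S(1−α)/4] = −SΔα/4 = -8.804 W/m².

-8.80 W/m²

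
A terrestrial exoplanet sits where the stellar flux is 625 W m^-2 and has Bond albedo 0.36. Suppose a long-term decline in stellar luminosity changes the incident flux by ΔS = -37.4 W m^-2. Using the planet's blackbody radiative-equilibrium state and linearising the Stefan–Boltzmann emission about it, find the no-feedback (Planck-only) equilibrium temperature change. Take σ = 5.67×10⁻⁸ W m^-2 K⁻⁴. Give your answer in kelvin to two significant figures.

-3.1 K

The baseline emission temperature is T_e = 204.9 K.
ΔF = Δ[S(1−α)]/4 = (1−0.36)·-37.4/4 = -5.984 W m^-2.
Linearising σT⁴ gives d(σT⁴)/dT = 4σT_e³ = 1.952 W m^-2 per K.
So ΔT₀ = -5.984/1.952 = -3.07 K.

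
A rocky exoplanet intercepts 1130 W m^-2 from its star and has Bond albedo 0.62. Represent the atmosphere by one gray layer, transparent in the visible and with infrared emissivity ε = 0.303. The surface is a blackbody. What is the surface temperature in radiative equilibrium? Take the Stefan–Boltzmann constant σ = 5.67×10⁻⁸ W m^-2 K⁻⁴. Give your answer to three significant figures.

The planet radiates to space at T_e = [S(1−α)/(4σ)]^(1/4) = 208.6 K.
For a single slab of emissivity ε, T_s⁴ = 2T_e⁴/(2−ε); thus T_s = 208.6·(1.179)^(1/4) = 217.3 K.

217 K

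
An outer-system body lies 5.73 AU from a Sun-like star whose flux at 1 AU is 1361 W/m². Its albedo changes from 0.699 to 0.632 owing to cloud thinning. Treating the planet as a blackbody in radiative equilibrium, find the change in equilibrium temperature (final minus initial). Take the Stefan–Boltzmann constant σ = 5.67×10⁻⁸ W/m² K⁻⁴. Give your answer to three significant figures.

4.44 kelvin

By the inverse-square law, S = 1361/5.73² = 41.45 W/m².
Before: T₁ = [41.45·0.301/(4σ)]^(1/4) = 86.12 K.
With α = 0.632, T₂ = 90.56 K.
ΔT = T₂ − T₁ = 4.438 K.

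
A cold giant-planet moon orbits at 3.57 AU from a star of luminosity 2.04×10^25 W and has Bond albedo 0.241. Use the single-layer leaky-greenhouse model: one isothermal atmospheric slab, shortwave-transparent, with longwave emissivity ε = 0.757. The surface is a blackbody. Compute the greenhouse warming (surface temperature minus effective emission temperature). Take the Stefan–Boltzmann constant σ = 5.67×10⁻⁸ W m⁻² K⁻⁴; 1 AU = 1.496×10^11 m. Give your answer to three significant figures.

8.34 K

Orbital distance: d = 3.57 AU = 5.341×10^11 m.
Flux at the orbit: S = L/(4πd²) = 2.04×10^25/(4π·(5.34×10^11)²) = 5.691 W m⁻².
Effective emission temperature (TOA balance): σT_e⁴ = S(1−α)/4 = 1.080 W m⁻² → T_e = 66.06 K.
For a single slab of emissivity ε, T_s⁴ = 2T_e⁴/(2−ε); thus T_s = 66.06·(1.609)^(1/4) = 74.40 K.
T_s − T_e = 74.40 − 66.06 = 8.341 K.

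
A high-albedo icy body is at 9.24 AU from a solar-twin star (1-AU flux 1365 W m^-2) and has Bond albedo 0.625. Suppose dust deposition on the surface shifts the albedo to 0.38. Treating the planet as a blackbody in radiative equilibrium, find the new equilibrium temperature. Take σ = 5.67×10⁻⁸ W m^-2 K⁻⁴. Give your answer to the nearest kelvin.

Irradiance scales as 1/d², so S = 1365 W m^-2 × (1/9.24)² = 15.99 W m^-2.
With the new albedo, S(1−α₂)/4 = 2.478 W m^-2, so T₂ = 81.31 K.

81 K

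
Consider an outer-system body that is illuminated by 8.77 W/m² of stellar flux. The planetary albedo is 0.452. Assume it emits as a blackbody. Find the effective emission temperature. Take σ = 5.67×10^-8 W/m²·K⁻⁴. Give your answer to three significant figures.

The planet absorbs (1−α)S over its disc πR² and re-emits over 4πR², so the mean absorbed flux is (1−0.452)·8.770/4 = 1.201 W/m².
Balancing against σT⁴: T = (1.201/5.67×10⁻⁸)^(1/4) = 67.85 K.

67.8 kelvin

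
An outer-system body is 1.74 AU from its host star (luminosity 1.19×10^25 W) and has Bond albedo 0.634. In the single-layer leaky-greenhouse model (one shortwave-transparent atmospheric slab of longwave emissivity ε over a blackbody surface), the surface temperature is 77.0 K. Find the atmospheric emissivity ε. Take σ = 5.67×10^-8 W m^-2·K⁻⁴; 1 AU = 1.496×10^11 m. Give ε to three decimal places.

Orbital distance: d = 1.74 AU = 2.603×10^11 m.
S = L/(4πd²) = 13.98 W m^-2.
Effective temperature: T_e = [S(1−α)/(4σ)]^(1/4) = 68.91 K.
Since (2−ε)/2 = (T_e/T_s)⁴ = 0.6416, ε = 0.7168.

0.717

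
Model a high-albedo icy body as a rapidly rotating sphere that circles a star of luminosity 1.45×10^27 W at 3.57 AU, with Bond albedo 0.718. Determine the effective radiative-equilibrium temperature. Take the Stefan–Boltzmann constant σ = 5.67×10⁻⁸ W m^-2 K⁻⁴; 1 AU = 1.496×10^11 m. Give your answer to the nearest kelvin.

d = 3.57 × 1.496×10^11 m = 5.341×10^11 m.
S = L/(4πd²) = 404.5 W m^-2.
Absorbed flux (global mean): S(1−α)/4 = 404.5·0.282/4 = 28.52 W m^-2.
Set σT⁴ = 28.52 → T = (28.52/σ)^(1/4) = 149.8 K.

150 K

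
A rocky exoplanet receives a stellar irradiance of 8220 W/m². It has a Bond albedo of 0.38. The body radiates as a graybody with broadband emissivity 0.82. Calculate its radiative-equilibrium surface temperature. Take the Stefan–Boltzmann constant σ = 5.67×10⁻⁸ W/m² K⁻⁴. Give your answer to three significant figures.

407 kelvin

Averaging over the sphere, the absorbed flux is S(1−α)/4 = 1274 W/m².
Equating to εσT⁴ with ε = 0.82: T = (1274/0.82σ)^(1/4) = 406.9 K.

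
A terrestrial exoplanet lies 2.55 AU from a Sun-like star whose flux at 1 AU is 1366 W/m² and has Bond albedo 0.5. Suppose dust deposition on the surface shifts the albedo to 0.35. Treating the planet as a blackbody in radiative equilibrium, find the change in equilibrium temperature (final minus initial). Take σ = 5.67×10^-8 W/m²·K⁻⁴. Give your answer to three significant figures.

Flux at the orbit: S = 1366/(2.55)² = 210.1 W/m².
Before: T₁ = [210.1·0.5/(4σ)]^(1/4) = 146.7 K.
With α = 0.35, T₂ = 156.6 K.
ΔT = T₂ − T₁ = 9.945 K.

9.94 kelvin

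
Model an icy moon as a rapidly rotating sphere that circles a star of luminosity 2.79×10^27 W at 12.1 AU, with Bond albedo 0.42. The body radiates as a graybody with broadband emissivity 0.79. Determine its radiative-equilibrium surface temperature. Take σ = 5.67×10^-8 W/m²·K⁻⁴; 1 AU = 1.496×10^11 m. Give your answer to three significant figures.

122 K

Orbital distance: d = 12.1 AU = 1.810×10^12 m.
S = L/(4πd²) = 67.76 W/m².
Absorbed flux (global mean): S(1−α)/4 = 67.76·0.58/4 = 9.825 W/m².
Radiative balance εσT⁴ = 9.825 gives T = [9.825/(0.79·σ)]^(1/4) = 121.7 K.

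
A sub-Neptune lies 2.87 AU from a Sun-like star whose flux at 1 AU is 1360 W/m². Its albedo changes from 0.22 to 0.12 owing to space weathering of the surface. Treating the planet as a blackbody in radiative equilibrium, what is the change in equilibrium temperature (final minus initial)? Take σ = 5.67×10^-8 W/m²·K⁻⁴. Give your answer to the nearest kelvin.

5 kelvin

Irradiance scales as 1/d², so S = 1360 W/m² × (1/2.87)² = 165.1 W/m².
Before: T₁ = [165.1·0.78/(4σ)]^(1/4) = 154.4 K.
After:  T₂ = [165.1·0.88/(4σ)]^(1/4) = 159.1 K.
Change: 159.1 − 154.4 = 4.726 K.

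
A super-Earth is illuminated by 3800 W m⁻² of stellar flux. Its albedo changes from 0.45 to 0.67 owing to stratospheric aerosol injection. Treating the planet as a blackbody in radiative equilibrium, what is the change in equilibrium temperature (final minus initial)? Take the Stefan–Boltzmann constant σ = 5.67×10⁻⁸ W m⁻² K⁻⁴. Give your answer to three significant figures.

-37.1 K

Initial: T₁ = [S(1−0.45)/(4σ)]^(1/4) = 309.8 K.
Final:   T₂ = [S(1−0.67)/(4σ)]^(1/4) = 272.7 K.
Change: 272.7 − 309.8 = -37.15 K.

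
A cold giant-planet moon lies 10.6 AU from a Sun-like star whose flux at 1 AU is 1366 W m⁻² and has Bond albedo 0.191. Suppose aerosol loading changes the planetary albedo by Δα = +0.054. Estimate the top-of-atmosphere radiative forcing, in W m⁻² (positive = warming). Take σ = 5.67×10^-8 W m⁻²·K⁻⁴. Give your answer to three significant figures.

By the inverse-square law, S = 1366/10.6² = 12.16 W m⁻².
TOA radiative forcing: ΔF = −S·Δα/4 = −12.16·(+0.054)/4 = -0.1641 W m⁻².

-0.164 W m⁻²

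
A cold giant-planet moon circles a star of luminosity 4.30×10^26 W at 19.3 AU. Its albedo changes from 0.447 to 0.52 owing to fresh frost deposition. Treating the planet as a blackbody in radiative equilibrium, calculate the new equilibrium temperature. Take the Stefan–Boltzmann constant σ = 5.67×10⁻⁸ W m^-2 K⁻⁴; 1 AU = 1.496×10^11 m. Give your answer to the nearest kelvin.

54 kelvin

Orbital distance: d = 19.3 AU = 2.887×10^12 m.
Spreading L over a sphere of radius d: S = 4.30×10^26/(4π·2.89×10^12²) = 4.105 W m^-2.
New equilibrium: T₂ = [(1−0.52)·4.105/(4σ)]^(1/4) = 54.29 K.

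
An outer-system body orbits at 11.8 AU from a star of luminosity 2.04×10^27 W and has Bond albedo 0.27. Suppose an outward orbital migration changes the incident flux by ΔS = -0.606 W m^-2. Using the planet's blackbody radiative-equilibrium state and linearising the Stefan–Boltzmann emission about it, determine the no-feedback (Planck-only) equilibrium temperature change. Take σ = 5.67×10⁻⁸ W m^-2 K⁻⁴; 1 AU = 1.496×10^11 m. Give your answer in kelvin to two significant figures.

d = 11.8 × 1.496×10^11 m = 1.765×10^12 m.
S = L/(4πd²) = 52.09 W m^-2.
Reference equilibrium: T_e = [S(1−α)/(4σ)]^(1/4) = 113.8 K.
ΔF = Δ[S(1−α)]/4 = (1−0.27)·-0.606/4 = -0.1106 W m^-2.
The Planck feedback parameter is 4σT_e³ = 0.3342 W m^-2/K.
Hence the no-feedback warming is ΔF/(4σT_e³) = -0.331 K.

-0.33 K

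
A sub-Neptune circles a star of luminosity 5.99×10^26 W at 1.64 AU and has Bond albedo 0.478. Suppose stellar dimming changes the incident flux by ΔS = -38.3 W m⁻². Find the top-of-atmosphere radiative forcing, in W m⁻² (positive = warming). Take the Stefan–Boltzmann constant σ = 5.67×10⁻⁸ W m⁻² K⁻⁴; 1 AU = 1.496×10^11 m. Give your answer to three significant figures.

d = 1.64 × 1.496×10^11 m = 2.453×10^11 m.
Flux at the orbit: S = L/(4πd²) = 5.99×10^26/(4π·(2.45×10^11)²) = 791.9 W m⁻².
TOA radiative forcing: ΔF = (1−α)ΔS/4 = 0.522·(-38.3)/4 = -4.998 W m⁻².

-5.00 W m⁻²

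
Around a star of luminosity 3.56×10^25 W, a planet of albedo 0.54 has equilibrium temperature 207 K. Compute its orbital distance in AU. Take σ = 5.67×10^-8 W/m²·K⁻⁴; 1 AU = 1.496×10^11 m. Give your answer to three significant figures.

0.374 AU

Energy balance gives S = 4σT⁴/(1−α) = 905.2 W/m².
From L = 4πd²S, d = √(3.56×10^25/(4π·905.2)) = 5.594×10^10 m = 0.3739 AU.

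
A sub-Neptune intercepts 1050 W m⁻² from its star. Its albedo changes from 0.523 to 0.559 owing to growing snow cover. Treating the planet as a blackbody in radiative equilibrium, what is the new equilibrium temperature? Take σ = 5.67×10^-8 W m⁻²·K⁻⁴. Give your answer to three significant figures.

213 K

New equilibrium: T₂ = [(1−0.559)·1050/(4σ)]^(1/4) = 212.6 K.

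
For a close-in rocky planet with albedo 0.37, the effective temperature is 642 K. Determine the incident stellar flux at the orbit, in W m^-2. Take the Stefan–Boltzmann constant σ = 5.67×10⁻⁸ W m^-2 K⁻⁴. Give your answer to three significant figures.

61200 W m^-2

Invert the energy balance for S: S = 4σT⁴/(1−α).
σT⁴ = 5.67×10⁻⁸·(642)⁴ = 9632 W m^-2.
So S = 4×9632/(1−0.37) = 61160 W m^-2.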